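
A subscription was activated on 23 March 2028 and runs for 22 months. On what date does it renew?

Advancing 22 months from March 23, 2028.
month 3 + 22 = 25, which is month 1 of year 2030 → January 2030.
Day 23 is valid in January, giving January 23, 2030.

January 23, 2030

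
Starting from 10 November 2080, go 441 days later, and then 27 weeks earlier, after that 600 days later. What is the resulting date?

Counting forward 441 days from November 10, 2080:
November has 30 days, so 30 − 10 = 20 days remain after November 10, 2080; 441 − 20 = 421 left.
December 2080 has 31 days: 421 − 31 = 390 left.
January 2081 has 31 days: 390 − 31 = 359 left.
February 2081 has 28 days (2081 is not a leap year): 359 − 28 = 331 left.
March 2081 has 31 days: 331 − 31 = 300 left.
April 2081 has 30 days: 300 − 30 = 270 left.
May 2081 has 31 days: 270 − 31 = 239 left.
June 2081 has 30 days: 239 − 30 = 209 left.
July 2081 has 31 days: 209 − 31 = 178 left.
August 2081 has 31 days: 178 − 31 = 147 left.
September 2081 has 30 days: 147 − 30 = 117 left.
October 2081 has 31 days: 117 − 31 = 86 left.
November 2081 has 30 days: 86 − 30 = 56 left.
December 2081 has 31 days: 56 − 31 = 25 left.
25 days into January 2082 → January 25, 2082.
Subtracting 27 weeks (= 189 days) from January 25, 2082:
Going back 25 days from January 25, 2082 reaches the end of the previous month; 189 − 25 = 164 left.
December 2081 has 31 days: 164 − 31 = 133 left.
November 2081 has 30 days: 133 − 30 = 103 left.
October 2081 has 31 days: 103 − 31 = 72 left.
September 2081 has 30 days: 72 − 30 = 42 left.
August 2081 has 31 days: 42 − 31 = 11 left.
July 2081 has 31 days; 31 − 11 = 20 → July 20, 2081.
Adding 600 days from July 20, 2081:
July has 31 days, so 31 − 20 = 11 days remain after July 20, 2081; 600 − 11 = 589 left.
August 2081 has 31 days: 589 − 31 = 558 left.
September 2081 has 30 days: 558 − 30 = 528 left.
October 2081 has 31 days: 528 − 31 = 497 left.
November 2081 has 30 days: 497 − 30 = 467 left.
December 2081 has 31 days: 467 − 31 = 436 left.
January 2082 has 31 days: 436 − 31 = 405 left.
February 2082 has 28 days (2082 is not a leap year): 405 − 28 = 377 left.
March 2082 has 31 days: 377 − 31 = 346 left.
April 2082 has 30 days: 346 − 30 = 316 left.
May 2082 has 31 days: 316 − 31 = 285 left.
June 2082 has 30 days: 285 − 30 = 255 left.
July 2082 has 31 days: 255 − 31 = 224 left.
August 2082 has 31 days: 224 − 31 = 193 left.
September 2082 has 30 days: 193 − 30 = 163 left.
October 2082 has 31 days: 163 − 31 = 132 left.
November 2082 has 30 days: 132 − 30 = 102 left.
December 2082 has 31 days: 102 − 31 = 71 left.
January 2083 has 31 days: 71 − 31 = 40 left.
February 2083 has 28 days (2083 is not a leap year): 40 − 28 = 12 left.
12 days into March 2083 → March 12, 2083.

March 12, 2083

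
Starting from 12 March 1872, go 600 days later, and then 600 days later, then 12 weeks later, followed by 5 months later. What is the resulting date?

February 17, 1876

Counting forward 600 days from March 12, 1872:
March has 31 days, so 31 − 12 = 19 days remain after March 12, 1872; 600 − 19 = 581 left.
April 1872 has 30 days: 581 − 30 = 551 left.
May 1872 has 31 days: 551 − 31 = 520 left.
June 1872 has 30 days: 520 − 30 = 490 left.
July 1872 has 31 days: 490 − 31 = 459 left.
August 1872 has 31 days: 459 − 31 = 428 left.
September 1872 has 30 days: 428 − 30 = 398 left.
October 1872 has 31 days: 398 − 31 = 367 left.
November 1872 has 30 days: 367 − 30 = 337 left.
December 1872 has 31 days: 337 − 31 = 306 left.
January 1873 has 31 days: 306 − 31 = 275 left.
February 1873 has 28 days (1873 is not a leap year): 275 − 28 = 247 left.
March 1873 has 31 days: 247 − 31 = 216 left.
April 1873 has 30 days: 216 − 30 = 186 left.
May 1873 has 31 days: 186 − 31 = 155 left.
June 1873 has 30 days: 155 − 30 = 125 left.
July 1873 has 31 days: 125 − 31 = 94 left.
August 1873 has 31 days: 94 − 31 = 63 left.
September 1873 has 30 days: 63 − 30 = 33 left.
October 1873 has 31 days: 33 − 31 = 2 left.
2 days into November 1873 → November 2, 1873.
Counting forward 600 days from November 2, 1873:
November has 30 days, so 30 − 2 = 28 days remain after November 2, 1873; 600 − 28 = 572 left.
December 1873 has 31 days: 572 − 31 = 541 left.
January 1874 has 31 days: 541 − 31 = 510 left.
February 1874 has 28 days (1874 is not a leap year): 510 − 28 = 482 left.
March 1874 has 31 days: 482 − 31 = 451 left.
April 1874 has 30 days: 451 − 30 = 421 left.
May 1874 has 31 days: 421 − 31 = 390 left.
June 1874 has 30 days: 390 − 30 = 360 left.
July 1874 has 31 days: 360 − 31 = 329 left.
August 1874 has 31 days: 329 − 31 = 298 left.
September 1874 has 30 days: 298 − 30 = 268 left.
October 1874 has 31 days: 268 − 31 = 237 left.
November 1874 has 30 days: 237 − 30 = 207 left.
December 1874 has 31 days: 207 − 31 = 176 left.
January 1875 has 31 days: 176 − 31 = 145 left.
February 1875 has 28 days (1875 is not a leap year): 145 − 28 = 117 left.
March 1875 has 31 days: 117 − 31 = 86 left.
April 1875 has 30 days: 86 − 30 = 56 left.
May 1875 has 31 days: 56 − 31 = 25 left.
25 days into June 1875 → June 25, 1875.
Counting forward 12 weeks (= 84 days) from June 25, 1875:
June has 30 days, so 30 − 25 = 5 days remain after June 25, 1875; 84 − 5 = 79 left.
July 1875 has 31 days: 79 − 31 = 48 left.
August 1875 has 31 days: 48 − 31 = 17 left.
17 days into September 1875 → September 17, 1875.
Counting forward 5 months from September 17, 1875:
month 9 + 5 = 14, which is month 2 of year 1876 → February 1876.
Day 17 is valid in February, giving February 17, 1876.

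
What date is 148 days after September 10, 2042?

Advancing 148 days from September 10, 2042.
September has 30 days, so 30 − 10 = 20 days remain after September 10, 2042; 148 − 20 = 128 left.
October 2042 has 31 days: 128 − 31 = 97 left.
November 2042 has 30 days: 97 − 30 = 67 left.
December 2042 has 31 days: 67 − 31 = 36 left.
January 2043 has 31 days: 36 − 31 = 5 left.
5 days into February 2043 → February 5, 2043.

February 5, 2043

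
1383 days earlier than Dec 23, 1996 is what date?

March 11, 1993

Going back 1383 days from December 23, 1996.
Going back 23 days from December 23, 1996 reaches the end of the previous month; 1383 − 23 = 1360 left.
November 1996 has 30 days: 1360 − 30 = 1330 left.
October 1996 has 31 days: 1330 − 31 = 1299 left.
September 1996 has 30 days: 1299 − 30 = 1269 left.
August 1996 has 31 days: 1269 − 31 = 1238 left.
July 1996 has 31 days: 1238 − 31 = 1207 left.
June 1996 has 30 days: 1207 − 30 = 1177 left.
May 1996 has 31 days: 1177 − 31 = 1146 left.
April 1996 has 30 days: 1146 − 30 = 1116 left.
March 1996 has 31 days: 1116 − 31 = 1085 left.
February 1996 has 29 days (1996 is a leap year): 1085 − 29 = 1056 left.
January 1996 has 31 days: 1056 − 31 = 1025 left.
December 1995 has 31 days: 1025 − 31 = 994 left.
November 1995 has 30 days: 994 − 30 = 964 left.
October 1995 has 31 days: 964 − 31 = 933 left.
September 1995 has 30 days: 933 − 30 = 903 left.
August 1995 has 31 days: 903 − 31 = 872 left.
July 1995 has 31 days: 872 − 31 = 841 left.
June 1995 has 30 days: 841 − 30 = 811 left.
May 1995 has 31 days: 811 − 31 = 780 left.
April 1995 has 30 days: 780 − 30 = 750 left.
March 1995 has 31 days: 750 − 31 = 719 left.
February 1995 has 28 days (1995 is not a leap year): 719 − 28 = 691 left.
January 1995 has 31 days: 691 − 31 = 660 left.
December 1994 has 31 days: 660 − 31 = 629 left.
November 1994 has 30 days: 629 − 30 = 599 left.
October 1994 has 31 days: 599 − 31 = 568 left.
September 1994 has 30 days: 568 − 30 = 538 left.
August 1994 has 31 days: 538 − 31 = 507 left.
July 1994 has 31 days: 507 − 31 = 476 left.
June 1994 has 30 days: 476 − 30 = 446 left.
May 1994 has 31 days: 446 − 31 = 415 left.
April 1994 has 30 days: 415 − 30 = 385 left.
March 1994 has 31 days: 385 − 31 = 354 left.
February 1994 has 28 days (1994 is not a leap year): 354 − 28 = 326 left.
January 1994 has 31 days: 326 − 31 = 295 left.
December 1993 has 31 days: 295 − 31 = 264 left.
November 1993 has 30 days: 264 − 30 = 234 left.
October 1993 has 31 days: 234 − 31 = 203 left.
September 1993 has 30 days: 203 − 30 = 173 left.
August 1993 has 31 days: 173 − 31 = 142 left.
July 1993 has 31 days: 142 − 31 = 111 left.
June 1993 has 30 days: 111 − 30 = 81 left.
May 1993 has 31 days: 81 − 31 = 50 left.
April 1993 has 30 days: 50 − 30 = 20 left.
March 1993 has 31 days; 31 − 20 = 11 → March 11, 1993.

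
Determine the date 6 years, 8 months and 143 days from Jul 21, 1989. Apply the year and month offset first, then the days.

Counting forward 6 years, 8 months and 143 days from July 21, 1989: first the month/year part, then the days.
+6 years → 1995; month 7 + 8 = 15, which is month 3 of year 1996 → March 1996.
Day 21 is valid in March, giving March 21, 1996.
Now add 143 days from March 21, 1996.
March has 31 days, so 31 − 21 = 10 days remain after March 21, 1996; 143 − 10 = 133 left.
April 1996 has 30 days: 133 − 30 = 103 left.
May 1996 has 31 days: 103 − 31 = 72 left.
June 1996 has 30 days: 72 − 30 = 42 left.
July 1996 has 31 days: 42 − 31 = 11 left.
11 days into August 1996 → August 11, 1996.

August 11, 1996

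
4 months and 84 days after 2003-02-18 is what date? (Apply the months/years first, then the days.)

Advancing 4 months and 84 days from February 18, 2003: first the month/year part, then the days.
month 2 + 4 = 6 → June 2003.
Day 18 is valid in June, giving June 18, 2003.
Now add 84 days from June 18, 2003.
June has 30 days, so 30 − 18 = 12 days remain after June 18, 2003; 84 − 12 = 72 left.
July 2003 has 31 days: 72 − 31 = 41 left.
August 2003 has 31 days: 41 − 31 = 10 left.
10 days into September 2003 → September 10, 2003.

September 10, 2003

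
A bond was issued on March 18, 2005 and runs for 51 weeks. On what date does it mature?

March 10, 2006

Advancing 51 weeks = 357 days from March 18, 2005.
March has 31 days, so 31 − 18 = 13 days remain after March 18, 2005; 357 − 13 = 344 left.
April 2005 has 30 days: 344 − 30 = 314 left.
May 2005 has 31 days: 314 − 31 = 283 left.
June 2005 has 30 days: 283 − 30 = 253 left.
July 2005 has 31 days: 253 − 31 = 222 left.
August 2005 has 31 days: 222 − 31 = 191 left.
September 2005 has 30 days: 191 − 30 = 161 left.
October 2005 has 31 days: 161 − 31 = 130 left.
November 2005 has 30 days: 130 − 30 = 100 left.
December 2005 has 31 days: 100 − 31 = 69 left.
January 2006 has 31 days: 69 − 31 = 38 left.
February 2006 has 28 days (2006 is not a leap year): 38 − 28 = 10 left.
10 days into March 2006 → March 10, 2006.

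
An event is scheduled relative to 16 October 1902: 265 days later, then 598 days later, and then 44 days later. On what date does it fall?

April 10, 1905

Counting forward 265 days from October 16, 1902:
October has 31 days, so 31 − 16 = 15 days remain after October 16, 1902; 265 − 15 = 250 left.
November 1902 has 30 days: 250 − 30 = 220 left.
December 1902 has 31 days: 220 − 31 = 189 left.
January 1903 has 31 days: 189 − 31 = 158 left.
February 1903 has 28 days (1903 is not a leap year): 158 − 28 = 130 left.
March 1903 has 31 days: 130 − 31 = 99 left.
April 1903 has 30 days: 99 − 30 = 69 left.
May 1903 has 31 days: 69 − 31 = 38 left.
June 1903 has 30 days: 38 − 30 = 8 left.
8 days into July 1903 → July 8, 1903.
Adding 598 days from July 8, 1903:
July has 31 days, so 31 − 8 = 23 days remain after July 8, 1903; 598 − 23 = 575 left.
August 1903 has 31 days: 575 − 31 = 544 left.
September 1903 has 30 days: 544 − 30 = 514 left.
October 1903 has 31 days: 514 − 31 = 483 left.
November 1903 has 30 days: 483 − 30 = 453 left.
December 1903 has 31 days: 453 − 31 = 422 left.
January 1904 has 31 days: 422 − 31 = 391 left.
February 1904 has 29 days (1904 is a leap year): 391 − 29 = 362 left.
March 1904 has 31 days: 362 − 31 = 331 left.
April 1904 has 30 days: 331 − 30 = 301 left.
May 1904 has 31 days: 301 − 31 = 270 left.
June 1904 has 30 days: 270 − 30 = 240 left.
July 1904 has 31 days: 240 − 31 = 209 left.
August 1904 has 31 days: 209 − 31 = 178 left.
September 1904 has 30 days: 178 − 30 = 148 left.
October 1904 has 31 days: 148 − 31 = 117 left.
November 1904 has 30 days: 117 − 30 = 87 left.
December 1904 has 31 days: 87 − 31 = 56 left.
January 1905 has 31 days: 56 − 31 = 25 left.
25 days into February 1905 → February 25, 1905.
Counting forward 44 days from February 25, 1905:
February has 28 days, so 28 − 25 = 3 days remain after February 25, 1905; 44 − 3 = 41 left.
March 1905 has 31 days: 41 − 31 = 10 left.
10 days into April 1905 → April 10, 1905.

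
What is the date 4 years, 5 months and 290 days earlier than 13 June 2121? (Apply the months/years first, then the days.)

Going back 4 years, 5 months and 290 days from June 13, 2121: first the month/year part, then the days.
-4 years → 2117; month 6 − 5 = 1 → January 2117.
Day 13 is valid in January, giving January 13, 2117.
Now subtract 290 days from January 13, 2117.
Going back 13 days from January 13, 2117 reaches the end of the previous month; 290 − 13 = 277 left.
December 2116 has 31 days: 277 − 31 = 246 left.
November 2116 has 30 days: 246 − 30 = 216 left.
October 2116 has 31 days: 216 − 31 = 185 left.
September 2116 has 30 days: 185 − 30 = 155 left.
August 2116 has 31 days: 155 − 31 = 124 left.
July 2116 has 31 days: 124 − 31 = 93 left.
June 2116 has 30 days: 93 − 30 = 63 left.
May 2116 has 31 days: 63 − 31 = 32 left.
April 2116 has 30 days: 32 − 30 = 2 left.
March 2116 has 31 days; 31 − 2 = 29 → March 29, 2116.

March 29, 2116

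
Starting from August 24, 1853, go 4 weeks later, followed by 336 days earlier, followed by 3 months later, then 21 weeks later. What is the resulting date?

June 16, 1853

Advancing 4 weeks (= 28 days) from August 24, 1853:
August has 31 days, so 31 − 24 = 7 days remain after August 24, 1853; 28 − 7 = 21 left.
21 days into September 1853 → September 21, 1853.
Subtracting 336 days from September 21, 1853:
Going back 21 days from September 21, 1853 reaches the end of the previous month; 336 − 21 = 315 left.
August 1853 has 31 days: 315 − 31 = 284 left.
July 1853 has 31 days: 284 − 31 = 253 left.
June 1853 has 30 days: 253 − 30 = 223 left.
May 1853 has 31 days: 223 − 31 = 192 left.
April 1853 has 30 days: 192 − 30 = 162 left.
March 1853 has 31 days: 162 − 31 = 131 left.
February 1853 has 28 days (1853 is not a leap year): 131 − 28 = 103 left.
January 1853 has 31 days: 103 − 31 = 72 left.
December 1852 has 31 days: 72 − 31 = 41 left.
November 1852 has 30 days: 41 − 30 = 11 left.
October 1852 has 31 days; 31 − 11 = 20 → October 20, 1852.
Advancing 3 months from October 20, 1852:
month 10 + 3 = 13, which is month 1 of year 1853 → January 1853.
Day 20 is valid in January, giving January 20, 1853.
Counting forward 21 weeks (= 147 days) from January 20, 1853:
January has 31 days, so 31 − 20 = 11 days remain after January 20, 1853; 147 − 11 = 136 left.
February 1853 has 28 days (1853 is not a leap year): 136 − 28 = 108 left.
March 1853 has 31 days: 108 − 31 = 77 left.
April 1853 has 30 days: 77 − 30 = 47 left.
May 1853 has 31 days: 47 − 31 = 16 left.
16 days into June 1853 → June 16, 1853.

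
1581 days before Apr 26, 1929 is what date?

Counting back 1581 days from April 26, 1929.
Going back 26 days from April 26, 1929 reaches the end of the previous month; 1581 − 26 = 1555 left.
March 1929 has 31 days: 1555 − 31 = 1524 left.
February 1929 has 28 days (1929 is not a leap year): 1524 − 28 = 1496 left.
January 1929 has 31 days: 1496 − 31 = 1465 left.
December 1928 has 31 days: 1465 − 31 = 1434 left.
November 1928 has 30 days: 1434 − 30 = 1404 left.
October 1928 has 31 days: 1404 − 31 = 1373 left.
September 1928 has 30 days: 1373 − 30 = 1343 left.
August 1928 has 31 days: 1343 − 31 = 1312 left.
July 1928 has 31 days: 1312 − 31 = 1281 left.
June 1928 has 30 days: 1281 − 30 = 1251 left.
May 1928 has 31 days: 1251 − 31 = 1220 left.
April 1928 has 30 days: 1220 − 30 = 1190 left.
March 1928 has 31 days: 1190 − 31 = 1159 left.
February 1928 has 29 days (1928 is a leap year): 1159 − 29 = 1130 left.
January 1928 has 31 days: 1130 − 31 = 1099 left.
December 1927 has 31 days: 1099 − 31 = 1068 left.
November 1927 has 30 days: 1068 − 30 = 1038 left.
October 1927 has 31 days: 1038 − 31 = 1007 left.
September 1927 has 30 days: 1007 − 30 = 977 left.
August 1927 has 31 days: 977 − 31 = 946 left.
July 1927 has 31 days: 946 − 31 = 915 left.
June 1927 has 30 days: 915 − 30 = 885 left.
May 1927 has 31 days: 885 − 31 = 854 left.
April 1927 has 30 days: 854 − 30 = 824 left.
March 1927 has 31 days: 824 − 31 = 793 left.
February 1927 has 28 days (1927 is not a leap year): 793 − 28 = 765 left.
January 1927 has 31 days: 765 − 31 = 734 left.
December 1926 has 31 days: 734 − 31 = 703 left.
November 1926 has 30 days: 703 − 30 = 673 left.
October 1926 has 31 days: 673 − 31 = 642 left.
September 1926 has 30 days: 642 − 30 = 612 left.
August 1926 has 31 days: 612 − 31 = 581 left.
July 1926 has 31 days: 581 − 31 = 550 left.
June 1926 has 30 days: 550 − 30 = 520 left.
May 1926 has 31 days: 520 − 31 = 489 left.
April 1926 has 30 days: 489 − 30 = 459 left.
March 1926 has 31 days: 459 − 31 = 428 left.
February 1926 has 28 days (1926 is not a leap year): 428 − 28 = 400 left.
January 1926 has 31 days: 400 − 31 = 369 left.
December 1925 has 31 days: 369 − 31 = 338 left.
November 1925 has 30 days: 338 − 30 = 308 left.
October 1925 has 31 days: 308 − 31 = 277 left.
September 1925 has 30 days: 277 − 30 = 247 left.
August 1925 has 31 days: 247 − 31 = 216 left.
July 1925 has 31 days: 216 − 31 = 185 left.
June 1925 has 30 days: 185 − 30 = 155 left.
May 1925 has 31 days: 155 − 31 = 124 left.
April 1925 has 30 days: 124 − 30 = 94 left.
March 1925 has 31 days: 94 − 31 = 63 left.
February 1925 has 28 days (1925 is not a leap year): 63 − 28 = 35 left.
January 1925 has 31 days: 35 − 31 = 4 left.
December 1924 has 31 days; 31 − 4 = 27 → December 27, 1924.

December 27, 1924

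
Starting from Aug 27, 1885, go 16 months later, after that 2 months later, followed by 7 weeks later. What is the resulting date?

Counting forward 16 months from August 27, 1885:
month 8 + 16 = 24, which is month 12 of year 1886 → December 1886.
Day 27 is valid in December, giving December 27, 1886.
Advancing 2 months from December 27, 1886:
month 12 + 2 = 14, which is month 2 of year 1887 → February 1887.
Day 27 is valid in February, giving February 27, 1887.
Adding 7 weeks (= 49 days) from February 27, 1887:
February has 28 days, so 28 − 27 = 1 day remains after February 27, 1887; 49 − 1 = 48 left.
March 1887 has 31 days: 48 − 31 = 17 left.
17 days into April 1887 → April 17, 1887.

April 17, 1887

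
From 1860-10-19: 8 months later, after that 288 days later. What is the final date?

Advancing 8 months from October 19, 1860:
month 10 + 8 = 18, which is month 6 of year 1861 → June 1861.
Day 19 is valid in June, giving June 19, 1861.
Advancing 288 days from June 19, 1861:
June has 30 days, so 30 − 19 = 11 days remain after June 19, 1861; 288 − 11 = 277 left.
July 1861 has 31 days: 277 − 31 = 246 left.
August 1861 has 31 days: 246 − 31 = 215 left.
September 1861 has 30 days: 215 − 30 = 185 left.
October 1861 has 31 days: 185 − 31 = 154 left.
November 1861 has 30 days: 154 − 30 = 124 left.
December 1861 has 31 days: 124 − 31 = 93 left.
January 1862 has 31 days: 93 − 31 = 62 left.
February 1862 has 28 days (1862 is not a leap year): 62 − 28 = 34 left.
March 1862 has 31 days: 34 − 31 = 3 left.
3 days into April 1862 → April 3, 1862.

April 3, 1862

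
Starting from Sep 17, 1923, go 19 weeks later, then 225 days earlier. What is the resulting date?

Advancing 19 weeks (= 133 days) from September 17, 1923:
September has 30 days, so 30 − 17 = 13 days remain after September 17, 1923; 133 − 13 = 120 left.
October 1923 has 31 days: 120 − 31 = 89 left.
November 1923 has 30 days: 89 − 30 = 59 left.
December 1923 has 31 days: 59 − 31 = 28 left.
28 days into January 1924 → January 28, 1924.
Counting back 225 days from January 28, 1924:
Going back 28 days from January 28, 1924 reaches the end of the previous month; 225 − 28 = 197 left.
December 1923 has 31 days: 197 − 31 = 166 left.
November 1923 has 30 days: 166 − 30 = 136 left.
October 1923 has 31 days: 136 − 31 = 105 left.
September 1923 has 30 days: 105 − 30 = 75 left.
August 1923 has 31 days: 75 − 31 = 44 left.
July 1923 has 31 days: 44 − 31 = 13 left.
June 1923 has 30 days; 30 − 13 = 17 → June 17, 1923.

June 17, 1923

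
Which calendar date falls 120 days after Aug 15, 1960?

Advancing 120 days from August 15, 1960.
August has 31 days, so 31 − 15 = 16 days remain after August 15, 1960; 120 − 16 = 104 left.
September 1960 has 30 days: 104 − 30 = 74 left.
October 1960 has 31 days: 74 − 31 = 43 left.
November 1960 has 30 days: 43 − 30 = 13 left.
13 days into December 1960 → December 13, 1960.

December 13, 1960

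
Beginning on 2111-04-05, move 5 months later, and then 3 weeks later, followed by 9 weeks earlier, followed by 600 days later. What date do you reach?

March 16, 2113

Advancing 5 months from April 5, 2111:
month 4 + 5 = 9 → September 2111.
Day 5 is valid in September, giving September 5, 2111.
Adding 3 weeks (= 21 days) from September 5, 2111:
September has 30 days; 5 + 21 = 26, still in September.
Subtracting 9 weeks (= 63 days) from September 26, 2111:
Going back 26 days from September 26, 2111 reaches the end of the previous month; 63 − 26 = 37 left.
August 2111 has 31 days: 37 − 31 = 6 left.
July 2111 has 31 days; 31 − 6 = 25 → July 25, 2111.
Adding 600 days from July 25, 2111:
July has 31 days, so 31 − 25 = 6 days remain after July 25, 2111; 600 − 6 = 594 left.
August 2111 has 31 days: 594 − 31 = 563 left.
September 2111 has 30 days: 563 − 30 = 533 left.
October 2111 has 31 days: 533 − 31 = 502 left.
November 2111 has 30 days: 502 − 30 = 472 left.
December 2111 has 31 days: 472 − 31 = 441 left.
January 2112 has 31 days: 441 − 31 = 410 left.
February 2112 has 29 days (2112 is a leap year): 410 − 29 = 381 left.
March 2112 has 31 days: 381 − 31 = 350 left.
April 2112 has 30 days: 350 − 30 = 320 left.
May 2112 has 31 days: 320 − 31 = 289 left.
June 2112 has 30 days: 289 − 30 = 259 left.
July 2112 has 31 days: 259 − 31 = 228 left.
August 2112 has 31 days: 228 − 31 = 197 left.
September 2112 has 30 days: 197 − 30 = 167 left.
October 2112 has 31 days: 167 − 31 = 136 left.
November 2112 has 30 days: 136 − 30 = 106 left.
December 2112 has 31 days: 106 − 31 = 75 left.
January 2113 has 31 days: 75 − 31 = 44 left.
February 2113 has 28 days (2113 is not a leap year): 44 − 28 = 16 left.
16 days into March 2113 → March 16, 2113.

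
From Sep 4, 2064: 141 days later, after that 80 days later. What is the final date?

April 13, 2065

Counting forward 141 days from September 4, 2064:
September has 30 days, so 30 − 4 = 26 days remain after September 4, 2064; 141 − 26 = 115 left.
October 2064 has 31 days: 115 − 31 = 84 left.
November 2064 has 30 days: 84 − 30 = 54 left.
December 2064 has 31 days: 54 − 31 = 23 left.
23 days into January 2065 → January 23, 2065.
Counting forward 80 days from January 23, 2065:
January has 31 days, so 31 − 23 = 8 days remain after January 23, 2065; 80 − 8 = 72 left.
February 2065 has 28 days (2065 is not a leap year): 72 − 28 = 44 left.
March 2065 has 31 days: 44 − 31 = 13 left.
13 days into April 2065 → April 13, 2065.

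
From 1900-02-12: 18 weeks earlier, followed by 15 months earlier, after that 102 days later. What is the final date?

Going back 18 weeks (= 126 days) from February 12, 1900:
Going back 12 days from February 12, 1900 reaches the end of the previous month; 126 − 12 = 114 left.
January 1900 has 31 days: 114 − 31 = 83 left.
December 1899 has 31 days: 83 − 31 = 52 left.
November 1899 has 30 days: 52 − 30 = 22 left.
October 1899 has 31 days; 31 − 22 = 9 → October 9, 1899.
Counting back 15 months from October 9, 1899:
month 10 − 15 = -5, which is month 7 of year 1898 → July 1898.
Day 9 is valid in July, giving July 9, 1898.
Advancing 102 days from July 9, 1898:
July has 31 days, so 31 − 9 = 22 days remain after July 9, 1898; 102 − 22 = 80 left.
August 1898 has 31 days: 80 − 31 = 49 left.
September 1898 has 30 days: 49 − 30 = 19 left.
19 days into October 1898 → October 19, 1898.

October 19, 1898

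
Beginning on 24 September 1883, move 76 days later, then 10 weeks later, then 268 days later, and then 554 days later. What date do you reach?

May 19, 1886

Counting forward 76 days from September 24, 1883:
September has 30 days, so 30 − 24 = 6 days remain after September 24, 1883; 76 − 6 = 70 left.
October 1883 has 31 days: 70 − 31 = 39 left.
November 1883 has 30 days: 39 − 30 = 9 left.
9 days into December 1883 → December 9, 1883.
Advancing 10 weeks (= 70 days) from December 9, 1883:
December has 31 days, so 31 − 9 = 22 days remain after December 9, 1883; 70 − 22 = 48 left.
January 1884 has 31 days: 48 − 31 = 17 left.
17 days into February 1884 → February 17, 1884.
Advancing 268 days from February 17, 1884:
February has 29 days, so 29 − 17 = 12 days remain after February 17, 1884; 268 − 12 = 256 left.
March 1884 has 31 days: 256 − 31 = 225 left.
April 1884 has 30 days: 225 − 30 = 195 left.
May 1884 has 31 days: 195 − 31 = 164 left.
June 1884 has 30 days: 164 − 30 = 134 left.
July 1884 has 31 days: 134 − 31 = 103 left.
August 1884 has 31 days: 103 − 31 = 72 left.
September 1884 has 30 days: 72 − 30 = 42 left.
October 1884 has 31 days: 42 − 31 = 11 left.
11 days into November 1884 → November 11, 1884.
Adding 554 days from November 11, 1884:
November has 30 days, so 30 − 11 = 19 days remain after November 11, 1884; 554 − 19 = 535 left.
December 1884 has 31 days: 535 − 31 = 504 left.
January 1885 has 31 days: 504 − 31 = 473 left.
February 1885 has 28 days (1885 is not a leap year): 473 − 28 = 445 left.
March 1885 has 31 days: 445 − 31 = 414 left.
April 1885 has 30 days: 414 − 30 = 384 left.
May 1885 has 31 days: 384 − 31 = 353 left.
June 1885 has 30 days: 353 − 30 = 323 left.
July 1885 has 31 days: 323 − 31 = 292 left.
August 1885 has 31 days: 292 − 31 = 261 left.
September 1885 has 30 days: 261 − 30 = 231 left.
October 1885 has 31 days: 231 − 31 = 200 left.
November 1885 has 30 days: 200 − 30 = 170 left.
December 1885 has 31 days: 170 − 31 = 139 left.
January 1886 has 31 days: 139 − 31 = 108 left.
February 1886 has 28 days (1886 is not a leap year): 108 − 28 = 80 left.
March 1886 has 31 days: 80 − 31 = 49 left.
April 1886 has 30 days: 49 − 30 = 19 left.
19 days into May 1886 → May 19, 1886.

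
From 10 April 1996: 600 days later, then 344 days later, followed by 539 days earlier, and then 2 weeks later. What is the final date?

June 3, 1997

Counting forward 600 days from April 10, 1996:
April has 30 days, so 30 − 10 = 20 days remain after April 10, 1996; 600 − 20 = 580 left.
May 1996 has 31 days: 580 − 31 = 549 left.
June 1996 has 30 days: 549 − 30 = 519 left.
July 1996 has 31 days: 519 − 31 = 488 left.
August 1996 has 31 days: 488 − 31 = 457 left.
September 1996 has 30 days: 457 − 30 = 427 left.
October 1996 has 31 days: 427 − 31 = 396 left.
November 1996 has 30 days: 396 − 30 = 366 left.
December 1996 has 31 days: 366 − 31 = 335 left.
January 1997 has 31 days: 335 − 31 = 304 left.
February 1997 has 28 days (1997 is not a leap year): 304 − 28 = 276 left.
March 1997 has 31 days: 276 − 31 = 245 left.
April 1997 has 30 days: 245 − 30 = 215 left.
May 1997 has 31 days: 215 − 31 = 184 left.
June 1997 has 30 days: 184 − 30 = 154 left.
July 1997 has 31 days: 154 − 31 = 123 left.
August 1997 has 31 days: 123 − 31 = 92 left.
September 1997 has 30 days: 92 − 30 = 62 left.
October 1997 has 31 days: 62 − 31 = 31 left.
November 1997 has 30 days: 31 − 30 = 1 left.
1 day into December 1997 → December 1, 1997.
Advancing 344 days from December 1, 1997:
December has 31 days, so 31 − 1 = 30 days remain after December 1, 1997; 344 − 30 = 314 left.
January 1998 has 31 days: 314 − 31 = 283 left.
February 1998 has 28 days (1998 is not a leap year): 283 − 28 = 255 left.
March 1998 has 31 days: 255 − 31 = 224 left.
April 1998 has 30 days: 224 − 30 = 194 left.
May 1998 has 31 days: 194 − 31 = 163 left.
June 1998 has 30 days: 163 − 30 = 133 left.
July 1998 has 31 days: 133 − 31 = 102 left.
August 1998 has 31 days: 102 − 31 = 71 left.
September 1998 has 30 days: 71 − 30 = 41 left.
October 1998 has 31 days: 41 − 31 = 10 left.
10 days into November 1998 → November 10, 1998.
Counting back 539 days from November 10, 1998:
Going back 10 days from November 10, 1998 reaches the end of the previous month; 539 − 10 = 529 left.
October 1998 has 31 days: 529 − 31 = 498 left.
September 1998 has 30 days: 498 − 30 = 468 left.
August 1998 has 31 days: 468 − 31 = 437 left.
July 1998 has 31 days: 437 − 31 = 406 left.
June 1998 has 30 days: 406 − 30 = 376 left.
May 1998 has 31 days: 376 − 31 = 345 left.
April 1998 has 30 days: 345 − 30 = 315 left.
March 1998 has 31 days: 315 − 31 = 284 left.
February 1998 has 28 days (1998 is not a leap year): 284 − 28 = 256 left.
January 1998 has 31 days: 256 − 31 = 225 left.
December 1997 has 31 days: 225 − 31 = 194 left.
November 1997 has 30 days: 194 − 30 = 164 left.
October 1997 has 31 days: 164 − 31 = 133 left.
September 1997 has 30 days: 133 − 30 = 103 left.
August 1997 has 31 days: 103 − 31 = 72 left.
July 1997 has 31 days: 72 − 31 = 41 left.
June 1997 has 30 days: 41 − 30 = 11 left.
May 1997 has 31 days; 31 − 11 = 20 → May 20, 1997.
Advancing 2 weeks (= 14 days) from May 20, 1997:
May has 31 days, so 31 − 20 = 11 days remain after May 20, 1997; 14 − 11 = 3 left.
3 days into June 1997 → June 3, 1997.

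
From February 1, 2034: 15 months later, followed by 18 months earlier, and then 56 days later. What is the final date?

Adding 15 months from February 1, 2034:
month 2 + 15 = 17, which is month 5 of year 2035 → May 2035.
Day 1 is valid in May, giving May 1, 2035.
Counting back 18 months from May 1, 2035:
month 5 − 18 = -13, which is month 11 of year 2033 → November 2033.
Day 1 is valid in November, giving November 1, 2033.
Counting forward 56 days from November 1, 2033:
November has 30 days, so 30 − 1 = 29 days remain after November 1, 2033; 56 − 29 = 27 left.
27 days into December 2033 → December 27, 2033.

December 27, 2033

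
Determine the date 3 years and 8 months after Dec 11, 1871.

Advancing 3 years and 8 months from December 11, 1871.
+3 years → 1874; month 12 + 8 = 20, which is month 8 of year 1875 → August 1875.
Day 11 is valid in August, giving August 11, 1875.

August 11, 1875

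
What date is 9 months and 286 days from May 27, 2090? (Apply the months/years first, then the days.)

December 10, 2091

Counting forward 9 months and 286 days from May 27, 2090: first the month/year part, then the days.
month 5 + 9 = 14, which is month 2 of year 2091 → February 2091.
Day 27 is valid in February, giving February 27, 2091.
Now add 286 days from February 27, 2091.
February has 28 days, so 28 − 27 = 1 day remains after February 27, 2091; 286 − 1 = 285 left.
March 2091 has 31 days: 285 − 31 = 254 left.
April 2091 has 30 days: 254 − 30 = 224 left.
May 2091 has 31 days: 224 − 31 = 193 left.
June 2091 has 30 days: 193 − 30 = 163 left.
July 2091 has 31 days: 163 − 31 = 132 left.
August 2091 has 31 days: 132 − 31 = 101 left.
September 2091 has 30 days: 101 − 30 = 71 left.
October 2091 has 31 days: 71 − 31 = 40 left.
November 2091 has 30 days: 40 − 30 = 10 left.
10 days into December 2091 → December 10, 2091.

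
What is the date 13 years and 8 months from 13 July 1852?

Counting forward 13 years and 8 months from July 13, 1852.
+13 years → 1865; month 7 + 8 = 15, which is month 3 of year 1866 → March 1866.
Day 13 is valid in March, giving March 13, 1866.

March 13, 1866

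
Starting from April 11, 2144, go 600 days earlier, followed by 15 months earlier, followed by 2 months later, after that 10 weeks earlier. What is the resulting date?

May 11, 2141

Going back 600 days from April 11, 2144:
Going back 11 days from April 11, 2144 reaches the end of the previous month; 600 − 11 = 589 left.
March 2144 has 31 days: 589 − 31 = 558 left.
February 2144 has 29 days (2144 is a leap year): 558 − 29 = 529 left.
January 2144 has 31 days: 529 − 31 = 498 left.
December 2143 has 31 days: 498 − 31 = 467 left.
November 2143 has 30 days: 467 − 30 = 437 left.
October 2143 has 31 days: 437 − 31 = 406 left.
September 2143 has 30 days: 406 − 30 = 376 left.
August 2143 has 31 days: 376 − 31 = 345 left.
July 2143 has 31 days: 345 − 31 = 314 left.
June 2143 has 30 days: 314 − 30 = 284 left.
May 2143 has 31 days: 284 − 31 = 253 left.
April 2143 has 30 days: 253 − 30 = 223 left.
March 2143 has 31 days: 223 − 31 = 192 left.
February 2143 has 28 days (2143 is not a leap year): 192 − 28 = 164 left.
January 2143 has 31 days: 164 − 31 = 133 left.
December 2142 has 31 days: 133 − 31 = 102 left.
November 2142 has 30 days: 102 − 30 = 72 left.
October 2142 has 31 days: 72 − 31 = 41 left.
September 2142 has 30 days: 41 − 30 = 11 left.
August 2142 has 31 days; 31 − 11 = 20 → August 20, 2142.
Subtracting 15 months from August 20, 2142:
month 8 − 15 = -7, which is month 5 of year 2141 → May 2141.
Day 20 is valid in May, giving May 20, 2141.
Advancing 2 months from May 20, 2141:
month 5 + 2 = 7 → July 2141.
Day 20 is valid in July, giving July 20, 2141.
Subtracting 10 weeks (= 70 days) from July 20, 2141:
Going back 20 days from July 20, 2141 reaches the end of the previous month; 70 − 20 = 50 left.
June 2141 has 30 days: 50 − 30 = 20 left.
May 2141 has 31 days; 31 − 20 = 11 → May 11, 2141.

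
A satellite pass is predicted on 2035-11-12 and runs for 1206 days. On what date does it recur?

March 2, 2039

Adding 1206 days from November 12, 2035.
November has 30 days, so 30 − 12 = 18 days remain after November 12, 2035; 1206 − 18 = 1188 left.
December 2035 has 31 days: 1188 − 31 = 1157 left.
January 2036 has 31 days: 1157 − 31 = 1126 left.
February 2036 has 29 days (2036 is a leap year): 1126 − 29 = 1097 left.
March 2036 has 31 days: 1097 − 31 = 1066 left.
April 2036 has 30 days: 1066 − 30 = 1036 left.
May 2036 has 31 days: 1036 − 31 = 1005 left.
June 2036 has 30 days: 1005 − 30 = 975 left.
July 2036 has 31 days: 975 − 31 = 944 left.
August 2036 has 31 days: 944 − 31 = 913 left.
September 2036 has 30 days: 913 − 30 = 883 left.
October 2036 has 31 days: 883 − 31 = 852 left.
November 2036 has 30 days: 852 − 30 = 822 left.
December 2036 has 31 days: 822 − 31 = 791 left.
January 2037 has 31 days: 791 − 31 = 760 left.
February 2037 has 28 days (2037 is not a leap year): 760 − 28 = 732 left.
March 2037 has 31 days: 732 − 31 = 701 left.
April 2037 has 30 days: 701 − 30 = 671 left.
May 2037 has 31 days: 671 − 31 = 640 left.
June 2037 has 30 days: 640 − 30 = 610 left.
July 2037 has 31 days: 610 − 31 = 579 left.
August 2037 has 31 days: 579 − 31 = 548 left.
September 2037 has 30 days: 548 − 30 = 518 left.
October 2037 has 31 days: 518 − 31 = 487 left.
November 2037 has 30 days: 487 − 30 = 457 left.
December 2037 has 31 days: 457 − 31 = 426 left.
January 2038 has 31 days: 426 − 31 = 395 left.
February 2038 has 28 days (2038 is not a leap year): 395 − 28 = 367 left.
March 2038 has 31 days: 367 − 31 = 336 left.
April 2038 has 30 days: 336 − 30 = 306 left.
May 2038 has 31 days: 306 − 31 = 275 left.
June 2038 has 30 days: 275 − 30 = 245 left.
July 2038 has 31 days: 245 − 31 = 214 left.
August 2038 has 31 days: 214 − 31 = 183 left.
September 2038 has 30 days: 183 − 30 = 153 left.
October 2038 has 31 days: 153 − 31 = 122 left.
November 2038 has 30 days: 122 − 30 = 92 left.
December 2038 has 31 days: 92 − 31 = 61 left.
January 2039 has 31 days: 61 − 31 = 30 left.
February 2039 has 28 days (2039 is not a leap year): 30 − 28 = 2 left.
2 days into March 2039 → March 2, 2039.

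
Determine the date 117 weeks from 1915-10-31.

January 27, 1918

Counting forward 117 weeks = 819 days from October 31, 1915.
October has 31 days, so 31 − 31 = 0 days remain after October 31, 1915; 819 − 0 = 819 left.
November 1915 has 30 days: 819 − 30 = 789 left.
December 1915 has 31 days: 789 − 31 = 758 left.
January 1916 has 31 days: 758 − 31 = 727 left.
February 1916 has 29 days (1916 is a leap year): 727 − 29 = 698 left.
March 1916 has 31 days: 698 − 31 = 667 left.
April 1916 has 30 days: 667 − 30 = 637 left.
May 1916 has 31 days: 637 − 31 = 606 left.
June 1916 has 30 days: 606 − 30 = 576 left.
July 1916 has 31 days: 576 − 31 = 545 left.
August 1916 has 31 days: 545 − 31 = 514 left.
September 1916 has 30 days: 514 − 30 = 484 left.
October 1916 has 31 days: 484 − 31 = 453 left.
November 1916 has 30 days: 453 − 30 = 423 left.
December 1916 has 31 days: 423 − 31 = 392 left.
January 1917 has 31 days: 392 − 31 = 361 left.
February 1917 has 28 days (1917 is not a leap year): 361 − 28 = 333 left.
March 1917 has 31 days: 333 − 31 = 302 left.
April 1917 has 30 days: 302 − 30 = 272 left.
May 1917 has 31 days: 272 − 31 = 241 left.
June 1917 has 30 days: 241 − 30 = 211 left.
July 1917 has 31 days: 211 − 31 = 180 left.
August 1917 has 31 days: 180 − 31 = 149 left.
September 1917 has 30 days: 149 − 30 = 119 left.
October 1917 has 31 days: 119 − 31 = 88 left.
November 1917 has 30 days: 88 − 30 = 58 left.
December 1917 has 31 days: 58 − 31 = 27 left.
27 days into January 1918 → January 27, 1918.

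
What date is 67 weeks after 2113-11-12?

February 24, 2115

Advancing 67 weeks = 469 days from November 12, 2113.
November has 30 days, so 30 − 12 = 18 days remain after November 12, 2113; 469 − 18 = 451 left.
December 2113 has 31 days: 451 − 31 = 420 left.
January 2114 has 31 days: 420 − 31 = 389 left.
February 2114 has 28 days (2114 is not a leap year): 389 − 28 = 361 left.
March 2114 has 31 days: 361 − 31 = 330 left.
April 2114 has 30 days: 330 − 30 = 300 left.
May 2114 has 31 days: 300 − 31 = 269 left.
June 2114 has 30 days: 269 − 30 = 239 left.
July 2114 has 31 days: 239 − 31 = 208 left.
August 2114 has 31 days: 208 − 31 = 177 left.
September 2114 has 30 days: 177 − 30 = 147 left.
October 2114 has 31 days: 147 − 31 = 116 left.
November 2114 has 30 days: 116 − 30 = 86 left.
December 2114 has 31 days: 86 − 31 = 55 left.
January 2115 has 31 days: 55 − 31 = 24 left.
24 days into February 2115 → February 24, 2115.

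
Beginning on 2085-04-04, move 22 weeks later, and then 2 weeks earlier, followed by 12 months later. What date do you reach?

Counting forward 22 weeks (= 154 days) from April 4, 2085:
April has 30 days, so 30 − 4 = 26 days remain after April 4, 2085; 154 − 26 = 128 left.
May 2085 has 31 days: 128 − 31 = 97 left.
June 2085 has 30 days: 97 − 30 = 67 left.
July 2085 has 31 days: 67 − 31 = 36 left.
August 2085 has 31 days: 36 − 31 = 5 left.
5 days into September 2085 → September 5, 2085.
Counting back 2 weeks (= 14 days) from September 5, 2085:
Going back 5 days from September 5, 2085 reaches the end of the previous month; 14 − 5 = 9 left.
August 2085 has 31 days; 31 − 9 = 22 → August 22, 2085.
Adding 12 months from August 22, 2085:
month 8 + 12 = 20, which is month 8 of year 2086 → August 2086.
Day 22 is valid in August, giving August 22, 2086.

August 22, 2086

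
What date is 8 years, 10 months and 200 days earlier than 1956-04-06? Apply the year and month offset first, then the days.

November 18, 1946

Going back 8 years, 10 months and 200 days from April 6, 1956: first the month/year part, then the days.
-8 years → 1948; month 4 − 10 = -6, which is month 6 of year 1947 → June 1947.
Day 6 is valid in June, giving June 6, 1947.
Now subtract 200 days from June 6, 1947.
Going back 6 days from June 6, 1947 reaches the end of the previous month; 200 − 6 = 194 left.
May 1947 has 31 days: 194 − 31 = 163 left.
April 1947 has 30 days: 163 − 30 = 133 left.
March 1947 has 31 days: 133 − 31 = 102 left.
February 1947 has 28 days (1947 is not a leap year): 102 − 28 = 74 left.
January 1947 has 31 days: 74 − 31 = 43 left.
December 1946 has 31 days: 43 − 31 = 12 left.
November 1946 has 30 days; 30 − 12 = 18 → November 18, 1946.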